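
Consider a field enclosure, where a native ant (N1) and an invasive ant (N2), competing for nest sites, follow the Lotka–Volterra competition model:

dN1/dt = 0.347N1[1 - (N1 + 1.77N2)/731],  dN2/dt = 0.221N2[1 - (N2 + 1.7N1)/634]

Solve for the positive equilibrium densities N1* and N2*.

Setting both brackets to zero gives the nullclines N1 + 1.77N2 = 731 and 1.7N1 + N2 = 634.
Substituting N2 = 634 - 1.7N1 into the first: N1(1 - 1.77·1.7) = 731 - 1.77·634.
So N1* = -391/-2.01 = 195, and then N2* = 634 - 1.7·195 = 303.

N1* ≈ 195, N2* ≈ 303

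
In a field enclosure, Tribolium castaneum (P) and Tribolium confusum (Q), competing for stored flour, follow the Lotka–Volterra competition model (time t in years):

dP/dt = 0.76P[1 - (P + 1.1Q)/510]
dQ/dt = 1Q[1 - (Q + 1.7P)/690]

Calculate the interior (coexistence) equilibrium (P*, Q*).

P* ≈ 286, Q* ≈ 203

Setting both brackets to zero gives the nullclines P + 1.1Q = 510 and 1.7P + Q = 690.
Substituting Q = 690 - 1.7P into the first: P(1 - 1.1·1.7) = 510 - 1.1·690.
So P* = -249/-0.87 = 286, and then Q* = 690 - 1.7·286 = 203.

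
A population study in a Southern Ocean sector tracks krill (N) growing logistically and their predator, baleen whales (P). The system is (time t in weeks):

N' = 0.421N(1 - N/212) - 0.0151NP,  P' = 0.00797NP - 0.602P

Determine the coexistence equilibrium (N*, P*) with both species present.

From dP/dt = 0 with P > 0: 0.00797N* = 0.602, so N* = 75.5.
Substitute into dN/dt = 0: 0.421(1 - 75.5/212) = 0.0151P*.
The bracket is 0.644, giving P* = 0.271/0.0151 = 17.9.

N* ≈ 75.5, P* ≈ 17.9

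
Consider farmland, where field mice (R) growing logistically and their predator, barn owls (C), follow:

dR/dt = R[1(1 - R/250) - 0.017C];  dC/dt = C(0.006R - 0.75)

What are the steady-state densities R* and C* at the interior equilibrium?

R* ≈ 125, C* ≈ 29.4

From dC/dt = 0 with C > 0: 0.006R* = 0.75, so R* = 125.
Substitute into dR/dt = 0: 1(1 - 125/250) = 0.017C*.
The bracket is 0.5, giving C* = 0.5/0.017 = 29.4.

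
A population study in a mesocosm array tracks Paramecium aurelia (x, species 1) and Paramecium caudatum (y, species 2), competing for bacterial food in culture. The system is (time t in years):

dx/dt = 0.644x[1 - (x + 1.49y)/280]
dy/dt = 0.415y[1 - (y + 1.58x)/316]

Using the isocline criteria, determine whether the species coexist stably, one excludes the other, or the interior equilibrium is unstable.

Compare the nullcline intercepts: K1/α12 = 280/1.49 = 188 < K2 = 316; K2/α21 = 316/1.58 = 200 < K1 = 280.
Since both are reversed, neither can invade when rare; the interior point is a saddle.

unstable coexistence (outcome depends on initial conditions)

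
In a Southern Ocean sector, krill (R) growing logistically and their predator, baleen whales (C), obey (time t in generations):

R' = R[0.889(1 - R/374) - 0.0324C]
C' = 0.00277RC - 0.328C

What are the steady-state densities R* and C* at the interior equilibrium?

From dC/dt = 0 with C > 0: 0.00277R* = 0.328, so R* = 118.
Substitute into dR/dt = 0: 0.889(1 - 118/374) = 0.0324C*.
The bracket is 0.683, giving C* = 0.608/0.0324 = 18.8.

R* ≈ 118, C* ≈ 18.8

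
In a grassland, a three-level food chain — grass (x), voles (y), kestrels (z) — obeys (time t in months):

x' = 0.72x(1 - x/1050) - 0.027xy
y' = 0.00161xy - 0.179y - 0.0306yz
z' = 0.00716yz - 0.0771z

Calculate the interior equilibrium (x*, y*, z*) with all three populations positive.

x* ≈ 626, y* ≈ 10.8, z* ≈ 27.1

From dz/dt = 0: 0.00716y* = 0.0771, so y* = 10.8.
From dx/dt = 0: 0.72(1 - x*/1050) = 0.027·10.8, giving x* = 1050·(1 - 0.404) = 626.
From dy/dt = 0: 0.00161·626 - 0.179 = 0.0306z*, so z* = 0.829/0.0306 = 27.1.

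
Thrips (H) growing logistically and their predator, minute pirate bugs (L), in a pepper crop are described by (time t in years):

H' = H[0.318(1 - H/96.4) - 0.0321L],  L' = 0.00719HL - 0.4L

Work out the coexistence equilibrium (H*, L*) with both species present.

H* ≈ 55.6, L* ≈ 4.19

From dL/dt = 0 with L > 0: 0.00719H* = 0.4, so H* = 55.6.
Substitute into dH/dt = 0: 0.318(1 - 55.6/96.4) = 0.0321L*.
The bracket is 0.423, giving L* = 0.134/0.0321 = 4.19.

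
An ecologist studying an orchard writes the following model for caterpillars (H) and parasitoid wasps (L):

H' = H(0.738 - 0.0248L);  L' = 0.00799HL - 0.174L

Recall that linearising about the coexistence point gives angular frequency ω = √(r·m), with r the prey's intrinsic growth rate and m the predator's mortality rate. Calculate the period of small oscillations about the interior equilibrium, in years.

Here r = 0.738 and m = 0.174, so r·m = 0.128.
ω = √0.128 = 0.358 per year, hence T = 2π/ω ≈ 17.5 years.

T ≈ 17.5 years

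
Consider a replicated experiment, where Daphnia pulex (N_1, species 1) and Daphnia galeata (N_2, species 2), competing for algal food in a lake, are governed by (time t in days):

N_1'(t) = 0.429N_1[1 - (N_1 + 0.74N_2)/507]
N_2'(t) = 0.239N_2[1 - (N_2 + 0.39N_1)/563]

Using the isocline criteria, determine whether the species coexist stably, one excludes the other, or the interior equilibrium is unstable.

stable coexistence

Compare the nullcline intercepts: K1/α12 = 507/0.74 = 685 > K2 = 563; K2/α21 = 563/0.39 = 1440 > K1 = 507.
Since both inequalities hold, each species can invade when rare, so the interior equilibrium is stable.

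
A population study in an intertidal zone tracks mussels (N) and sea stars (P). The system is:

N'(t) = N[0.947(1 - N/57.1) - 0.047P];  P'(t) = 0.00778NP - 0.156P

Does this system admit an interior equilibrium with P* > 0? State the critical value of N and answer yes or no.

The predator equation gives dP/dt > 0 only when N > 0.156/0.00778 = 20.1.
Without the predator, N → K = 57.1. Since 57.1 > 20.1, the predator can invade and persist.

Threshold N = 20.1; K > 20.1, so yes, the predator persists.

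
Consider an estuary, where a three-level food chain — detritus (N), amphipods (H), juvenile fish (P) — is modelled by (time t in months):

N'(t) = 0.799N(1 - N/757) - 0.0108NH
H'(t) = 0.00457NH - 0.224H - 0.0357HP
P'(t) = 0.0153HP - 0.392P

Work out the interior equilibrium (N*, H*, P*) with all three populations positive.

N* ≈ 495, H* ≈ 25.6, P* ≈ 57.1

From dP/dt = 0: 0.0153H* = 0.392, so H* = 25.6.
From dN/dt = 0: 0.799(1 - N*/757) = 0.0108·25.6, giving N* = 757·(1 - 0.346) = 495.
From dH/dt = 0: 0.00457·495 - 0.224 = 0.0357P*, so P* = 2.04/0.0357 = 57.1.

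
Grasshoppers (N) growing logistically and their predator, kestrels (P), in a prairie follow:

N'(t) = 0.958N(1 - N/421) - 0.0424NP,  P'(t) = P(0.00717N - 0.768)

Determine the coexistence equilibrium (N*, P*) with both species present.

N* ≈ 107, P* ≈ 16.8

From dP/dt = 0 with P > 0: 0.00717N* = 0.768, so N* = 107.
Substitute into dN/dt = 0: 0.958(1 - 107/421) = 0.0424P*.
The bracket is 0.746, giving P* = 0.714/0.0424 = 16.8.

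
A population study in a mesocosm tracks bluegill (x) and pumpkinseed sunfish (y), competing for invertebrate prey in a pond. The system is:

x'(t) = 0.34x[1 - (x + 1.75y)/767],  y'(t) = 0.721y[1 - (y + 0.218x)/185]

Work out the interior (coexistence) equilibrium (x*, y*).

x* ≈ 717, y* ≈ 28.8

Setting both brackets to zero gives the nullclines x + 1.75y = 767 and 0.218x + y = 185.
Substituting y = 185 - 0.218x into the first: x(1 - 1.75·0.218) = 767 - 1.75·185.
So x* = 443/0.619 = 717, and then y* = 185 - 0.218·717 = 28.8.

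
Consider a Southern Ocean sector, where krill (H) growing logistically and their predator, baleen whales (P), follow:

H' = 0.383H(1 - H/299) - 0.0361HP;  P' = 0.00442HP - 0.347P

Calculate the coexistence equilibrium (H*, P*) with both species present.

From dP/dt = 0 with P > 0: 0.00442H* = 0.347, so H* = 78.5.
Substitute into dH/dt = 0: 0.383(1 - 78.5/299) = 0.0361P*.
The bracket is 0.737, giving P* = 0.282/0.0361 = 7.82.

H* ≈ 78.5, P* ≈ 7.82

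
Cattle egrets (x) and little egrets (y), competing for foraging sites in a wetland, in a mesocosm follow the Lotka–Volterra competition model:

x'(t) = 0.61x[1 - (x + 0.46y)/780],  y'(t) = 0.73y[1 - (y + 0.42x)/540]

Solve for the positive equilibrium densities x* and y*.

x* ≈ 659, y* ≈ 263

Setting both brackets to zero gives the nullclines x + 0.46y = 780 and 0.42x + y = 540.
Substituting y = 540 - 0.42x into the first: x(1 - 0.46·0.42) = 780 - 0.46·540.
So x* = 532/0.807 = 659, and then y* = 540 - 0.42·659 = 263.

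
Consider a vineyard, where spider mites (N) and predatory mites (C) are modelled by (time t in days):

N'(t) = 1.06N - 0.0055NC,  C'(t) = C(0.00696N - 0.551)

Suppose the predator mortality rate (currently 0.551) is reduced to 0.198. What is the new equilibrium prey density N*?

At the interior fixed point, setting dC/dt = 0 with C > 0 fixes N* = (predator death rate)/(NC coefficient) — independent of the other coefficients.
With the change, N* = 0.198/0.00696 = 28.4; it falls from 79.2.

N* ≈ 28.4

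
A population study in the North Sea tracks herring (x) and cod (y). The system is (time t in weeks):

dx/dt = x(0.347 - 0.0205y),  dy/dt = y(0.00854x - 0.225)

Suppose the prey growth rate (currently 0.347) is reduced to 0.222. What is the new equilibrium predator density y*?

At the interior fixed point, setting dx/dt = 0 with x > 0 fixes y* = (prey growth rate)/(xy coefficient) — independent of the other coefficients.
With the change, y* = 0.222/0.0205 = 10.8; it falls from 16.9.

y* ≈ 10.8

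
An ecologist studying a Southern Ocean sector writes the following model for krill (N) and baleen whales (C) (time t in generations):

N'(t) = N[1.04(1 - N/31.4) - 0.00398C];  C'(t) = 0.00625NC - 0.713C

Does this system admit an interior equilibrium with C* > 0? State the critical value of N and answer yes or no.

The predator equation gives dC/dt > 0 only when N > 0.713/0.00625 = 114.
Without the predator, N → K = 31.4. Since 31.4 < 114, the predator cannot invade.

Threshold N = 114; K < 114, so no, the predator goes extinct.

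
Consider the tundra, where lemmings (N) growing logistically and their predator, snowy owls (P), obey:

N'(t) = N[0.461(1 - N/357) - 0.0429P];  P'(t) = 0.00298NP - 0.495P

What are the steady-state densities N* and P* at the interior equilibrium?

From dP/dt = 0 with P > 0: 0.00298N* = 0.495, so N* = 166.
Substitute into dN/dt = 0: 0.461(1 - 166/357) = 0.0429P*.
The bracket is 0.535, giving P* = 0.247/0.0429 = 5.75.

N* ≈ 166, P* ≈ 5.75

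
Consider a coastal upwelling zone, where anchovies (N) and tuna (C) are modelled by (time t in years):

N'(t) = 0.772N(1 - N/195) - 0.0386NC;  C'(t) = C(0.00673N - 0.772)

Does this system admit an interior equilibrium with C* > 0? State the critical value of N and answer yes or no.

Threshold N = 115; K > 115, so yes, the predator persists.

The predator equation gives dC/dt > 0 only when N > 0.772/0.00673 = 115.
Without the predator, N → K = 195. Since 195 > 115, the predator can invade and persist.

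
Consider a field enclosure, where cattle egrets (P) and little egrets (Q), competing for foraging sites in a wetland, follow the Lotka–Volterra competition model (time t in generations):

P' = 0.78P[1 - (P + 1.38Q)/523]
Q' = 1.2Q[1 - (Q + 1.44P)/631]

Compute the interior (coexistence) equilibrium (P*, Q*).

Setting both brackets to zero gives the nullclines P + 1.38Q = 523 and 1.44P + Q = 631.
Substituting Q = 631 - 1.44P into the first: P(1 - 1.38·1.44) = 523 - 1.38·631.
So P* = -348/-0.987 = 352, and then Q* = 631 - 1.44·352 = 124.

P* ≈ 352, Q* ≈ 124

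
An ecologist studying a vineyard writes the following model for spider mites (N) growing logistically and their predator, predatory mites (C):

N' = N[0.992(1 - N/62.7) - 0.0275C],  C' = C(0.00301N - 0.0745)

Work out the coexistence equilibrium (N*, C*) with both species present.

From dC/dt = 0 with C > 0: 0.00301N* = 0.0745, so N* = 24.8.
Substitute into dN/dt = 0: 0.992(1 - 24.8/62.7) = 0.0275C*.
The bracket is 0.605, giving C* = 0.6/0.0275 = 21.8.

N* ≈ 24.8, C* ≈ 21.8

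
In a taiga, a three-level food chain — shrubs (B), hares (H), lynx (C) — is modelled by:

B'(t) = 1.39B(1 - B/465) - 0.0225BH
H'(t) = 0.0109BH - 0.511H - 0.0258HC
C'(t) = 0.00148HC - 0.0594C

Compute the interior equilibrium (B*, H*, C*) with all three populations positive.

From dC/dt = 0: 0.00148H* = 0.0594, so H* = 40.1.
From dB/dt = 0: 1.39(1 - B*/465) = 0.0225·40.1, giving B* = 465·(1 - 0.65) = 163.
From dH/dt = 0: 0.0109·163 - 0.511 = 0.0258C*, so C* = 1.26/0.0258 = 49.

B* ≈ 163, H* ≈ 40.1, C* ≈ 49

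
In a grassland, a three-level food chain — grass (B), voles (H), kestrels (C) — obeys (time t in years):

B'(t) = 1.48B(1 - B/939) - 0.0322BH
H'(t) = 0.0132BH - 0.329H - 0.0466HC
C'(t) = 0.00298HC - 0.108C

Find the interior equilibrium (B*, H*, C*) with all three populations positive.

B* ≈ 199, H* ≈ 36.2, C* ≈ 49.2

From dC/dt = 0: 0.00298H* = 0.108, so H* = 36.2.
From dB/dt = 0: 1.48(1 - B*/939) = 0.0322·36.2, giving B* = 939·(1 - 0.788) = 199.
From dH/dt = 0: 0.0132·199 - 0.329 = 0.0466C*, so C* = 2.29/0.0466 = 49.2.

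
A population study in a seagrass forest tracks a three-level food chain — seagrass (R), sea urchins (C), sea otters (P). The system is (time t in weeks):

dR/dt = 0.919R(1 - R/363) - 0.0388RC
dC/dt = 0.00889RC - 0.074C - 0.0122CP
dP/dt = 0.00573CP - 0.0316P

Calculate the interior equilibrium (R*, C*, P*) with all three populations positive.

R* ≈ 278, C* ≈ 5.51, P* ≈ 197

From dP/dt = 0: 0.00573C* = 0.0316, so C* = 5.51.
From dR/dt = 0: 0.919(1 - R*/363) = 0.0388·5.51, giving R* = 363·(1 - 0.233) = 278.
From dC/dt = 0: 0.00889·278 - 0.074 = 0.0122P*, so P* = 2.4/0.0122 = 197.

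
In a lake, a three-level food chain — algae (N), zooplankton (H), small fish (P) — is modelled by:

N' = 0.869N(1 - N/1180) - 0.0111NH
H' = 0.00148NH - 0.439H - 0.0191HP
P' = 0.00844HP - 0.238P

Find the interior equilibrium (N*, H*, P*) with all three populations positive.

N* ≈ 755, H* ≈ 28.2, P* ≈ 35.5

From dP/dt = 0: 0.00844H* = 0.238, so H* = 28.2.
From dN/dt = 0: 0.869(1 - N*/1180) = 0.0111·28.2, giving N* = 1180·(1 - 0.36) = 755.
From dH/dt = 0: 0.00148·755 - 0.439 = 0.0191P*, so P* = 0.678/0.0191 = 35.5.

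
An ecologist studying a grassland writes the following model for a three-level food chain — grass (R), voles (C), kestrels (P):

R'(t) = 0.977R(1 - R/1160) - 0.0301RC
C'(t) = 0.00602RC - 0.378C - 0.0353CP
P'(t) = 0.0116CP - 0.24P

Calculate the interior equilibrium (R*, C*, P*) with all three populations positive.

R* ≈ 421, C* ≈ 20.7, P* ≈ 61

From dP/dt = 0: 0.0116C* = 0.24, so C* = 20.7.
From dR/dt = 0: 0.977(1 - R*/1160) = 0.0301·20.7, giving R* = 1160·(1 - 0.637) = 421.
From dC/dt = 0: 0.00602·421 - 0.378 = 0.0353P*, so P* = 2.15/0.0353 = 61.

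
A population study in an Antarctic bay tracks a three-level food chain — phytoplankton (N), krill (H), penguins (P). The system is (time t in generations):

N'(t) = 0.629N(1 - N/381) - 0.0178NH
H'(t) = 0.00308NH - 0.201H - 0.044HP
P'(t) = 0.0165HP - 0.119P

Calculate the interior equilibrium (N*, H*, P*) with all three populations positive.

N* ≈ 303, H* ≈ 7.21, P* ≈ 16.7

From dP/dt = 0: 0.0165H* = 0.119, so H* = 7.21.
From dN/dt = 0: 0.629(1 - N*/381) = 0.0178·7.21, giving N* = 381·(1 - 0.204) = 303.
From dH/dt = 0: 0.00308·303 - 0.201 = 0.044P*, so P* = 0.733/0.044 = 16.7.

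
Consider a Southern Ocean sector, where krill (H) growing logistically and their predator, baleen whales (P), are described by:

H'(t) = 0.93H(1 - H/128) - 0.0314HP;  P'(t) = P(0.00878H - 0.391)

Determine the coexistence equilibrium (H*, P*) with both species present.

H* ≈ 44.5, P* ≈ 19.3

From dP/dt = 0 with P > 0: 0.00878H* = 0.391, so H* = 44.5.
Substitute into dH/dt = 0: 0.93(1 - 44.5/128) = 0.0314P*.
The bracket is 0.652, giving P* = 0.606/0.0314 = 19.3.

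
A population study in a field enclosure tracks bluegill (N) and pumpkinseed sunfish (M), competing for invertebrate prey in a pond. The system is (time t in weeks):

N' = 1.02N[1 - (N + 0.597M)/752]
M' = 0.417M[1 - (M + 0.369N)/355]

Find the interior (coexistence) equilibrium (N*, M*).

N* ≈ 693, M* ≈ 99.4

Setting both brackets to zero gives the nullclines N + 0.597M = 752 and 0.369N + M = 355.
Substituting M = 355 - 0.369N into the first: N(1 - 0.597·0.369) = 752 - 0.597·355.
So N* = 540/0.78 = 693, and then M* = 355 - 0.369·693 = 99.4.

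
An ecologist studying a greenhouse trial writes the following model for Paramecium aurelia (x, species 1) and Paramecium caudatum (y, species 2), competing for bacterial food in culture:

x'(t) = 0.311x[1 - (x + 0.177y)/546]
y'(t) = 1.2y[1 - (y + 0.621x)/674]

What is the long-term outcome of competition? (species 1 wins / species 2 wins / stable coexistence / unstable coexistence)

Compare the nullcline intercepts: K1/α12 = 546/0.177 = 3080 > K2 = 674; K2/α21 = 674/0.621 = 1090 > K1 = 546.
Since both inequalities hold, each species can invade when rare, so the interior equilibrium is stable.

stable coexistence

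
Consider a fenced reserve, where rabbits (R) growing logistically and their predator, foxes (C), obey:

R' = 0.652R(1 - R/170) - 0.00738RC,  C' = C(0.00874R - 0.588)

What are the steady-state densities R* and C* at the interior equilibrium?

R* ≈ 67.3, C* ≈ 53.4

From dC/dt = 0 with C > 0: 0.00874R* = 0.588, so R* = 67.3.
Substitute into dR/dt = 0: 0.652(1 - 67.3/170) = 0.00738C*.
The bracket is 0.604, giving C* = 0.394/0.00738 = 53.4.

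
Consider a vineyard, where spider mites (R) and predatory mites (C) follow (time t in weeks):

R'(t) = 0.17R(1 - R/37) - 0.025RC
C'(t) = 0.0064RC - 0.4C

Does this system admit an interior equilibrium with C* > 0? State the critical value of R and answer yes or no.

Threshold R = 62.5; K < 62.5, so no, the predator goes extinct.

The predator equation gives dC/dt > 0 only when R > 0.4/0.0064 = 62.5.
Without the predator, R → K = 37. Since 37 < 62.5, the predator cannot invade.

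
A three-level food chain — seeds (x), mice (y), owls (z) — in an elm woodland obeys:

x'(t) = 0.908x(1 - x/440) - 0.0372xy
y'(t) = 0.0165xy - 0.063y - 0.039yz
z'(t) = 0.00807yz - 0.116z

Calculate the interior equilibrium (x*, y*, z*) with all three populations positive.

x* ≈ 181, y* ≈ 14.4, z* ≈ 74.9

From dz/dt = 0: 0.00807y* = 0.116, so y* = 14.4.
From dx/dt = 0: 0.908(1 - x*/440) = 0.0372·14.4, giving x* = 440·(1 - 0.589) = 181.
From dy/dt = 0: 0.0165·181 - 0.063 = 0.039z*, so z* = 2.92/0.039 = 74.9.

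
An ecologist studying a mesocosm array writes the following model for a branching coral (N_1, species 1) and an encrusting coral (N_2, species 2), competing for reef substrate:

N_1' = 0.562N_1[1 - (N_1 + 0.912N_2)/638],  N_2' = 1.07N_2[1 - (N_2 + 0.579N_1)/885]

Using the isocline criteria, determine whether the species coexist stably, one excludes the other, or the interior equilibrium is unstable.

species 2 excludes species 1

Compare the nullcline intercepts: K1/α12 = 638/0.912 = 700 < K2 = 885; K2/α21 = 885/0.579 = 1530 > K1 = 638.
Since the inequalities point opposite ways, species 2 can invade but species 1 cannot.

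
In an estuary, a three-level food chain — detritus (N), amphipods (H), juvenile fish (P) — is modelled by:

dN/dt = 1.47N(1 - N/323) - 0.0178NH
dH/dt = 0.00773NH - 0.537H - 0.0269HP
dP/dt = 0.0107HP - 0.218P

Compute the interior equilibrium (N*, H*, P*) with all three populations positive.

N* ≈ 243, H* ≈ 20.4, P* ≈ 50

From dP/dt = 0: 0.0107H* = 0.218, so H* = 20.4.
From dN/dt = 0: 1.47(1 - N*/323) = 0.0178·20.4, giving N* = 323·(1 - 0.247) = 243.
From dH/dt = 0: 0.00773·243 - 0.537 = 0.0269P*, so P* = 1.34/0.0269 = 50.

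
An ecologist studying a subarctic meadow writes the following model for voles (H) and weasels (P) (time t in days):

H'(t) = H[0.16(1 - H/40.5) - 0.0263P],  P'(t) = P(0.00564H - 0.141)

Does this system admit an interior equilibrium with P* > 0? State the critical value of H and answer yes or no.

The predator equation gives dP/dt > 0 only when H > 0.141/0.00564 = 25.
Without the predator, H → K = 40.5. Since 40.5 > 25, the predator can invade and persist.

Threshold H = 25; K > 25, so yes, the predator persists.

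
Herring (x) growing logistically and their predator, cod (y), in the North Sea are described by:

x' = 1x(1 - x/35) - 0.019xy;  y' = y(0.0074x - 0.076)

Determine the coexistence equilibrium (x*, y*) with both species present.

From dy/dt = 0 with y > 0: 0.0074x* = 0.076, so x* = 10.3.
Substitute into dx/dt = 0: 1(1 - 10.3/35) = 0.019y*.
The bracket is 0.707, giving y* = 0.707/0.019 = 37.2.

x* ≈ 10.3, y* ≈ 37.2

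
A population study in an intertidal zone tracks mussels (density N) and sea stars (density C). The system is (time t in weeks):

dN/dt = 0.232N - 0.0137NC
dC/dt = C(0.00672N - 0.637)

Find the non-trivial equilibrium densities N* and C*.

Set dC/dt = 0 with C > 0: 0.00672N - 0.637 = 0, so N* = 0.637/0.00672 = 94.8.
Set dN/dt = 0 with N > 0: 0.232 - 0.0137C = 0, so C* = 0.232/0.0137 = 16.9.

N* ≈ 94.8, C* ≈ 16.9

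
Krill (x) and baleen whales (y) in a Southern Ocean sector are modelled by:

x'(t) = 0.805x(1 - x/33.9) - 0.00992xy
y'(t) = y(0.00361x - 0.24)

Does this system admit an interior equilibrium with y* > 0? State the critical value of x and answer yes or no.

The predator equation gives dy/dt > 0 only when x > 0.24/0.00361 = 66.5.
Without the predator, x → K = 33.9. Since 33.9 < 66.5, the predator cannot invade.

Threshold x = 66.5; K < 66.5, so no, the predator goes extinct.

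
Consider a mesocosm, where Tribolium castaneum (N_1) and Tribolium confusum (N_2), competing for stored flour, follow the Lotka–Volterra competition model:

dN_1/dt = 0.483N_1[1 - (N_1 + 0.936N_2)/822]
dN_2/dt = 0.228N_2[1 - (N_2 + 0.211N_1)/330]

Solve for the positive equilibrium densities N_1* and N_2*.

N_1* ≈ 639, N_2* ≈ 195

Setting both brackets to zero gives the nullclines N_1 + 0.936N_2 = 822 and 0.211N_1 + N_2 = 330.
Substituting N_2 = 330 - 0.211N_1 into the first: N_1(1 - 0.936·0.211) = 822 - 0.936·330.
So N_1* = 513/0.803 = 639, and then N_2* = 330 - 0.211·639 = 195.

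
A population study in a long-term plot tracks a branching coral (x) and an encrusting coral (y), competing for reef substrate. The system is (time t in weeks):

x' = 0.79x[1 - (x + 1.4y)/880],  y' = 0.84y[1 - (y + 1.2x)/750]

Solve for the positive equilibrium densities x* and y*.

x* ≈ 250, y* ≈ 450

Setting both brackets to zero gives the nullclines x + 1.4y = 880 and 1.2x + y = 750.
Substituting y = 750 - 1.2x into the first: x(1 - 1.4·1.2) = 880 - 1.4·750.
So x* = -170/-0.68 = 250, and then y* = 750 - 1.2·250 = 450.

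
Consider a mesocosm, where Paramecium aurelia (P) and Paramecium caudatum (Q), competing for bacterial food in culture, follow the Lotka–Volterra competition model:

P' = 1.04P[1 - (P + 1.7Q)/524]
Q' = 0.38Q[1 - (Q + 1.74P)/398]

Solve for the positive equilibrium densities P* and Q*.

P* ≈ 77.9, Q* ≈ 262

Setting both brackets to zero gives the nullclines P + 1.7Q = 524 and 1.74P + Q = 398.
Substituting Q = 398 - 1.74P into the first: P(1 - 1.7·1.74) = 524 - 1.7·398.
So P* = -153/-1.96 = 77.9, and then Q* = 398 - 1.74·77.9 = 262.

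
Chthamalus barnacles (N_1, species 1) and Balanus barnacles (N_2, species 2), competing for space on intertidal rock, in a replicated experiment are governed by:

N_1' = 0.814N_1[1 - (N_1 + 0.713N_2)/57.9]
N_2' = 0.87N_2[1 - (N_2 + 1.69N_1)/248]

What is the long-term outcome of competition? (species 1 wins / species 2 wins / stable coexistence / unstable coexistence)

species 2 excludes species 1

Compare the nullcline intercepts: K1/α12 = 57.9/0.713 = 81.2 < K2 = 248; K2/α21 = 248/1.69 = 147 > K1 = 57.9.
Since the inequalities point opposite ways, species 2 can invade but species 1 cannot.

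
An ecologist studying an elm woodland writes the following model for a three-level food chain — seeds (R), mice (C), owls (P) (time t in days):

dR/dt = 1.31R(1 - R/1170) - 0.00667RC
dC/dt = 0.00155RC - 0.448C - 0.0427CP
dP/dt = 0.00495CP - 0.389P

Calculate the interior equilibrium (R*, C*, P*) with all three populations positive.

From dP/dt = 0: 0.00495C* = 0.389, so C* = 78.6.
From dR/dt = 0: 1.31(1 - R*/1170) = 0.00667·78.6, giving R* = 1170·(1 - 0.4) = 702.
From dC/dt = 0: 0.00155·702 - 0.448 = 0.0427P*, so P* = 0.64/0.0427 = 15.

R* ≈ 702, C* ≈ 78.6, P* ≈ 15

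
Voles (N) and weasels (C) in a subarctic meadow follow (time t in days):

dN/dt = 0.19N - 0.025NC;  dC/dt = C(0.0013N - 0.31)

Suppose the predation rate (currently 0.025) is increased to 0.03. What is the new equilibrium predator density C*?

C* ≈ 6.33

At the interior fixed point, setting dN/dt = 0 with N > 0 fixes C* = (prey growth rate)/(NC coefficient) — independent of the other coefficients.
With the change, C* = 0.19/0.03 = 6.33; it falls from 7.6.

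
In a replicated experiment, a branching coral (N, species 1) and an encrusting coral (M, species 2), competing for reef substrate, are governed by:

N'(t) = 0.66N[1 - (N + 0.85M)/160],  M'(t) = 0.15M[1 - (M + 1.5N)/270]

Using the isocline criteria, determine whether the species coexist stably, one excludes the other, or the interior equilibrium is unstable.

species 2 excludes species 1

Compare the nullcline intercepts: K1/α12 = 160/0.85 = 188 < K2 = 270; K2/α21 = 270/1.5 = 180 > K1 = 160.
Since the inequalities point opposite ways, species 2 can invade but species 1 cannot.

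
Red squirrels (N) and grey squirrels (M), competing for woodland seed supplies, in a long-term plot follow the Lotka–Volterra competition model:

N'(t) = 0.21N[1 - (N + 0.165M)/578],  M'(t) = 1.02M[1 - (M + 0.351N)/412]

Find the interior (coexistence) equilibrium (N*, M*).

Setting both brackets to zero gives the nullclines N + 0.165M = 578 and 0.351N + M = 412.
Substituting M = 412 - 0.351N into the first: N(1 - 0.165·0.351) = 578 - 0.165·412.
So N* = 510/0.942 = 541, and then M* = 412 - 0.351·541 = 222.

N* ≈ 541, M* ≈ 222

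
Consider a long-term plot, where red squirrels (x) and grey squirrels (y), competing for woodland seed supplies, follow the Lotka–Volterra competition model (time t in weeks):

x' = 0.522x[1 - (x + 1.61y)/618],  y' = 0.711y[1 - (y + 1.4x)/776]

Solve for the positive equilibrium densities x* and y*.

x* ≈ 503, y* ≈ 71.1

Setting both brackets to zero gives the nullclines x + 1.61y = 618 and 1.4x + y = 776.
Substituting y = 776 - 1.4x into the first: x(1 - 1.61·1.4) = 618 - 1.61·776.
So x* = -631/-1.25 = 503, and then y* = 776 - 1.4·503 = 71.1.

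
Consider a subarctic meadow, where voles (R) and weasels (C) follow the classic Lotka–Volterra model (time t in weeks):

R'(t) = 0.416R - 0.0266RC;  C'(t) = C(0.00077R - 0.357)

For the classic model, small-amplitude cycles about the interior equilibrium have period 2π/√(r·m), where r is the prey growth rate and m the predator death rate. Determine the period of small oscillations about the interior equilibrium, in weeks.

Here r = 0.416 and m = 0.357, so r·m = 0.149.
ω = √0.149 = 0.385 per week, hence T = 2π/ω ≈ 16.3 weeks.

T ≈ 16.3 weeks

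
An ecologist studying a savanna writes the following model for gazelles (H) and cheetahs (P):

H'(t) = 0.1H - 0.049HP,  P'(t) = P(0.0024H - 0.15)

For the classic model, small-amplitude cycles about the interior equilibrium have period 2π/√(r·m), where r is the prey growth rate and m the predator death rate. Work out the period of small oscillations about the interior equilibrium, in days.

T ≈ 51.3 days

Here r = 0.1 and m = 0.15, so r·m = 0.015.
ω = √0.015 = 0.122 per day, hence T = 2π/ω ≈ 51.3 days.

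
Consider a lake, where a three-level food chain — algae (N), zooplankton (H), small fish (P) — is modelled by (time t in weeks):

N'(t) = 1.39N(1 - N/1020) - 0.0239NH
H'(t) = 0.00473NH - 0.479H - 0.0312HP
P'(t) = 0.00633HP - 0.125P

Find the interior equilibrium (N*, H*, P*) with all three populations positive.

From dP/dt = 0: 0.00633H* = 0.125, so H* = 19.7.
From dN/dt = 0: 1.39(1 - N*/1020) = 0.0239·19.7, giving N* = 1020·(1 - 0.34) = 674.
From dH/dt = 0: 0.00473·674 - 0.479 = 0.0312P*, so P* = 2.71/0.0312 = 86.8.

N* ≈ 674, H* ≈ 19.7, P* ≈ 86.8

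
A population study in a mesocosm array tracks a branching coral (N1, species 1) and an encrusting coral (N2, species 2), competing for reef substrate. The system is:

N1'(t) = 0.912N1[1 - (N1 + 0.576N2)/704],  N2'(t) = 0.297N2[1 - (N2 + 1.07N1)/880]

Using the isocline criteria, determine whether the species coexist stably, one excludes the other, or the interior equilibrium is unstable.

stable coexistence

Compare the nullcline intercepts: K1/α12 = 704/0.576 = 1220 > K2 = 880; K2/α21 = 880/1.07 = 822 > K1 = 704.
Since both inequalities hold, each species can invade when rare, so the interior equilibrium is stable.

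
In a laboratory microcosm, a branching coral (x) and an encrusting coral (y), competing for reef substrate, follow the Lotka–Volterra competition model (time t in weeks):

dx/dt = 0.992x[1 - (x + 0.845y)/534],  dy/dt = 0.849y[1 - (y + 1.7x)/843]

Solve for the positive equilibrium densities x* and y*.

x* ≈ 409, y* ≈ 148

Setting both brackets to zero gives the nullclines x + 0.845y = 534 and 1.7x + y = 843.
Substituting y = 843 - 1.7x into the first: x(1 - 0.845·1.7) = 534 - 0.845·843.
So x* = -178/-0.436 = 409, and then y* = 843 - 1.7·409 = 148.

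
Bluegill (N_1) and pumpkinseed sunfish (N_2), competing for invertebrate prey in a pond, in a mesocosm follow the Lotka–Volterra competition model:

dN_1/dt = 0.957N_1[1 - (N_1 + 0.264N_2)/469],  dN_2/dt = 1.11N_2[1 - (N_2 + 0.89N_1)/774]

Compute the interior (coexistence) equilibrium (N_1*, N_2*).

N_1* ≈ 346, N_2* ≈ 466

Setting both brackets to zero gives the nullclines N_1 + 0.264N_2 = 469 and 0.89N_1 + N_2 = 774.
Substituting N_2 = 774 - 0.89N_1 into the first: N_1(1 - 0.264·0.89) = 469 - 0.264·774.
So N_1* = 265/0.765 = 346, and then N_2* = 774 - 0.89·346 = 466.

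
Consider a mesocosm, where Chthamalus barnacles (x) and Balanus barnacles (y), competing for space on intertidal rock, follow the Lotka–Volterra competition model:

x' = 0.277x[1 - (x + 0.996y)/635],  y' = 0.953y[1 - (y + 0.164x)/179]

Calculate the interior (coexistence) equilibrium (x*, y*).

Setting both brackets to zero gives the nullclines x + 0.996y = 635 and 0.164x + y = 179.
Substituting y = 179 - 0.164x into the first: x(1 - 0.996·0.164) = 635 - 0.996·179.
So x* = 457/0.837 = 546, and then y* = 179 - 0.164·546 = 89.5.

x* ≈ 546, y* ≈ 89.5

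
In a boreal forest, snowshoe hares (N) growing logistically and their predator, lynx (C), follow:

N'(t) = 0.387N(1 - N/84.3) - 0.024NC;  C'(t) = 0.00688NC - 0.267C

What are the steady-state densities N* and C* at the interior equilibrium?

From dC/dt = 0 with C > 0: 0.00688N* = 0.267, so N* = 38.8.
Substitute into dN/dt = 0: 0.387(1 - 38.8/84.3) = 0.024C*.
The bracket is 0.54, giving C* = 0.209/0.024 = 8.7.

N* ≈ 38.8, C* ≈ 8.7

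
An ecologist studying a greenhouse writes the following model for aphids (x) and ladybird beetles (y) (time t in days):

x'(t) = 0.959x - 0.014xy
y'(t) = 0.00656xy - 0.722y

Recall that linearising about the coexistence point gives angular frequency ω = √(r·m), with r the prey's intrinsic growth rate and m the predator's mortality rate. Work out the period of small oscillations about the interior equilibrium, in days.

Here r = 0.959 and m = 0.722, so r·m = 0.692.
ω = √0.692 = 0.832 per day, hence T = 2π/ω ≈ 7.55 days.

T ≈ 7.55 days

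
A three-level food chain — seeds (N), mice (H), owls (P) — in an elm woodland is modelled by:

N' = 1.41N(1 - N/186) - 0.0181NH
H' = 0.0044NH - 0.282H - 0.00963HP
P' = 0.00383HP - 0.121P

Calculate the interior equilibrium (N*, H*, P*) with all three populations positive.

From dP/dt = 0: 0.00383H* = 0.121, so H* = 31.6.
From dN/dt = 0: 1.41(1 - N*/186) = 0.0181·31.6, giving N* = 186·(1 - 0.406) = 111.
From dH/dt = 0: 0.0044·111 - 0.282 = 0.00963P*, so P* = 0.204/0.00963 = 21.2.

N* ≈ 111, H* ≈ 31.6, P* ≈ 21.2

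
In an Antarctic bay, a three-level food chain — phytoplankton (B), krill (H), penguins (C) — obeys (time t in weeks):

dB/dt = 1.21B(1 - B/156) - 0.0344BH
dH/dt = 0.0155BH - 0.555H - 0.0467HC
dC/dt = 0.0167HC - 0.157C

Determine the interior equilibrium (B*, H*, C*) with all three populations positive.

From dC/dt = 0: 0.0167H* = 0.157, so H* = 9.4.
From dB/dt = 0: 1.21(1 - B*/156) = 0.0344·9.4, giving B* = 156·(1 - 0.267) = 114.
From dH/dt = 0: 0.0155·114 - 0.555 = 0.0467C*, so C* = 1.22/0.0467 = 26.1.

B* ≈ 114, H* ≈ 9.4, C* ≈ 26.1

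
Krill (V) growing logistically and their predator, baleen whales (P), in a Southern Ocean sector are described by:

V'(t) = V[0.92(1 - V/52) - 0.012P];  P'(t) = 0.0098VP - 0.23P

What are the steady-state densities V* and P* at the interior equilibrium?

V* ≈ 23.5, P* ≈ 42.1

From dP/dt = 0 with P > 0: 0.0098V* = 0.23, so V* = 23.5.
Substitute into dV/dt = 0: 0.92(1 - 23.5/52) = 0.012P*.
The bracket is 0.549, giving P* = 0.505/0.012 = 42.1.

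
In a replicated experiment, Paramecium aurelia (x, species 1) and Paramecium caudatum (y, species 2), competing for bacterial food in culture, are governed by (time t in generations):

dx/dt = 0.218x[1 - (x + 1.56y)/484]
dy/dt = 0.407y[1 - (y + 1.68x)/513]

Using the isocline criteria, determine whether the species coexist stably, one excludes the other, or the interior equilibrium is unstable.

Compare the nullcline intercepts: K1/α12 = 484/1.56 = 310 < K2 = 513; K2/α21 = 513/1.68 = 305 < K1 = 484.
Since both are reversed, neither can invade when rare; the interior point is a saddle.

unstable coexistence (outcome depends on initial conditions)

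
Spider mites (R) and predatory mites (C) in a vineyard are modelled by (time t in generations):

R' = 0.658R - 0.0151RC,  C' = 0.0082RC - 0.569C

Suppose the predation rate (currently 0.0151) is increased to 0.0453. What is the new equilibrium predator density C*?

At the interior fixed point, setting dR/dt = 0 with R > 0 fixes C* = (prey growth rate)/(RC coefficient) — independent of the other coefficients.
With the change, C* = 0.658/0.0453 = 14.5; it falls from 43.6.

C* ≈ 14.5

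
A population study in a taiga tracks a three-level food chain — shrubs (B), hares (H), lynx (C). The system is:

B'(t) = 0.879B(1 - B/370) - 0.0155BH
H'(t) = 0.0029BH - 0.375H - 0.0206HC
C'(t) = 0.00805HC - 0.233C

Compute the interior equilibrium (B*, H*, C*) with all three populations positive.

From dC/dt = 0: 0.00805H* = 0.233, so H* = 28.9.
From dB/dt = 0: 0.879(1 - B*/370) = 0.0155·28.9, giving B* = 370·(1 - 0.51) = 181.
From dH/dt = 0: 0.0029·181 - 0.375 = 0.0206C*, so C* = 0.15/0.0206 = 7.3.

B* ≈ 181, H* ≈ 28.9, C* ≈ 7.3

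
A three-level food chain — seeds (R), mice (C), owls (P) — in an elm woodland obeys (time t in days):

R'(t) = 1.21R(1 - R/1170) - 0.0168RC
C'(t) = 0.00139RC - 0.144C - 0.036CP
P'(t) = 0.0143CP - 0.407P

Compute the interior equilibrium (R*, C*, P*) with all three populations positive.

From dP/dt = 0: 0.0143C* = 0.407, so C* = 28.5.
From dR/dt = 0: 1.21(1 - R*/1170) = 0.0168·28.5, giving R* = 1170·(1 - 0.395) = 708.
From dC/dt = 0: 0.00139·708 - 0.144 = 0.036P*, so P* = 0.84/0.036 = 23.3.

R* ≈ 708, C* ≈ 28.5, P* ≈ 23.3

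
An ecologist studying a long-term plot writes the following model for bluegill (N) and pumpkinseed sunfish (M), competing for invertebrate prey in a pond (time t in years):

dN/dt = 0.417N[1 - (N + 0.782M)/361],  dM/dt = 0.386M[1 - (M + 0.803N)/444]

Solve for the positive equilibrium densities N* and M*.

N* ≈ 37.1, M* ≈ 414

Setting both brackets to zero gives the nullclines N + 0.782M = 361 and 0.803N + M = 444.
Substituting M = 444 - 0.803N into the first: N(1 - 0.782·0.803) = 361 - 0.782·444.
So N* = 13.8/0.372 = 37.1, and then M* = 444 - 0.803·37.1 = 414.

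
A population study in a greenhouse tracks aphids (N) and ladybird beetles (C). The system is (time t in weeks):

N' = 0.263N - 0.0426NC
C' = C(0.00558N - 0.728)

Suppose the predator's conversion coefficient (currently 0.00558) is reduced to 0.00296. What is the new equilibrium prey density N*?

N* ≈ 246

At the interior fixed point, setting dC/dt = 0 with C > 0 fixes N* = (predator death rate)/(NC coefficient) — independent of the other coefficients.
With the change, N* = 0.728/0.00296 = 246; it rises from 130.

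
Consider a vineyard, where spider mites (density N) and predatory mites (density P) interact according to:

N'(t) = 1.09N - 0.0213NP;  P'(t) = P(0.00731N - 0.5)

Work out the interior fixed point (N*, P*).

N* ≈ 68.4, P* ≈ 51.2

Set dP/dt = 0 with P > 0: 0.00731N - 0.5 = 0, so N* = 0.5/0.00731 = 68.4.
Set dN/dt = 0 with N > 0: 1.09 - 0.0213P = 0, so P* = 1.09/0.0213 = 51.2.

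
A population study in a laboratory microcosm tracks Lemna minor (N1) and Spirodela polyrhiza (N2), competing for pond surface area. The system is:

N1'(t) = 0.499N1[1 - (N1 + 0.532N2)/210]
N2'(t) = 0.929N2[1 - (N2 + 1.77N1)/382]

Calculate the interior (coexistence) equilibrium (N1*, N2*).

N1* ≈ 116, N2* ≈ 176

Setting both brackets to zero gives the nullclines N1 + 0.532N2 = 210 and 1.77N1 + N2 = 382.
Substituting N2 = 382 - 1.77N1 into the first: N1(1 - 0.532·1.77) = 210 - 0.532·382.
So N1* = 6.78/0.0584 = 116, and then N2* = 382 - 1.77·116 = 176.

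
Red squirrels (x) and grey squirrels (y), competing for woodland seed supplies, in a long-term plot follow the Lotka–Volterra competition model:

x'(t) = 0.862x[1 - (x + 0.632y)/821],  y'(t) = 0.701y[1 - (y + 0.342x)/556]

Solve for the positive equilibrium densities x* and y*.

x* ≈ 599, y* ≈ 351

Setting both brackets to zero gives the nullclines x + 0.632y = 821 and 0.342x + y = 556.
Substituting y = 556 - 0.342x into the first: x(1 - 0.632·0.342) = 821 - 0.632·556.
So x* = 470/0.784 = 599, and then y* = 556 - 0.342·599 = 351.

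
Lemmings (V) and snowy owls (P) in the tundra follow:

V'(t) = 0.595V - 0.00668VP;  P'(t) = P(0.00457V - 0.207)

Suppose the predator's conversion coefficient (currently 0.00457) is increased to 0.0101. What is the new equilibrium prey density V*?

At the interior fixed point, setting dP/dt = 0 with P > 0 fixes V* = (predator death rate)/(VP coefficient) — independent of the other coefficients.
With the change, V* = 0.207/0.0101 = 20.5; it falls from 45.3.

V* ≈ 20.5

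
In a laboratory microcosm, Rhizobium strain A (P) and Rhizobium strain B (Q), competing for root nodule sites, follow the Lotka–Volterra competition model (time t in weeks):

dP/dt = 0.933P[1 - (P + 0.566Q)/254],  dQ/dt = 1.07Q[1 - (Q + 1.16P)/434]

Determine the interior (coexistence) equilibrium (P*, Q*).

P* ≈ 24.3, Q* ≈ 406

Setting both brackets to zero gives the nullclines P + 0.566Q = 254 and 1.16P + Q = 434.
Substituting Q = 434 - 1.16P into the first: P(1 - 0.566·1.16) = 254 - 0.566·434.
So P* = 8.36/0.343 = 24.3, and then Q* = 434 - 1.16·24.3 = 406.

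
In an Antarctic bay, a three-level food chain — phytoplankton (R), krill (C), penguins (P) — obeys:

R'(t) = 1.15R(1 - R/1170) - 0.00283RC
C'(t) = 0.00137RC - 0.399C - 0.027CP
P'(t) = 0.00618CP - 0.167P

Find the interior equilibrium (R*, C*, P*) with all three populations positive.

R* ≈ 1090, C* ≈ 27, P* ≈ 40.6

From dP/dt = 0: 0.00618C* = 0.167, so C* = 27.
From dR/dt = 0: 1.15(1 - R*/1170) = 0.00283·27, giving R* = 1170·(1 - 0.0665) = 1090.
From dC/dt = 0: 0.00137·1090 - 0.399 = 0.027P*, so P* = 1.1/0.027 = 40.6.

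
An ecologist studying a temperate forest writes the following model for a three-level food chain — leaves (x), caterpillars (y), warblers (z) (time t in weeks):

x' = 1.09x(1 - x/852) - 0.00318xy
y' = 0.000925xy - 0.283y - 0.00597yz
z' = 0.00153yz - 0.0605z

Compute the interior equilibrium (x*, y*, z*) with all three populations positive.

From dz/dt = 0: 0.00153y* = 0.0605, so y* = 39.5.
From dx/dt = 0: 1.09(1 - x*/852) = 0.00318·39.5, giving x* = 852·(1 - 0.115) = 754.
From dy/dt = 0: 0.000925·754 - 0.283 = 0.00597z*, so z* = 0.414/0.00597 = 69.4.

x* ≈ 754, y* ≈ 39.5, z* ≈ 69.4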